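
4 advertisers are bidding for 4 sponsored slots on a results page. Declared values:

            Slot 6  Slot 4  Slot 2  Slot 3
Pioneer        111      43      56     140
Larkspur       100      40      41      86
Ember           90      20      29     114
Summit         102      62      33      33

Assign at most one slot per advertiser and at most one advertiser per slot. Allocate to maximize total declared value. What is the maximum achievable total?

This is the linear assignment problem.
Optimal: Pioneer→Slot 3 ($140), Larkspur→Slot 2 ($41), Ember→Slot 6 ($90), Summit→Slot 4 ($62) — total 140+41+90+62 = $333.
Max-entry greedy (repeatedly take the single best remaining cell) gives $303, worse by 30.
Next-best assignment: Pioneer→Slot 2, Larkspur→Slot 6, Ember→Slot 3, Summit→Slot 4 = $332.

Max total: $333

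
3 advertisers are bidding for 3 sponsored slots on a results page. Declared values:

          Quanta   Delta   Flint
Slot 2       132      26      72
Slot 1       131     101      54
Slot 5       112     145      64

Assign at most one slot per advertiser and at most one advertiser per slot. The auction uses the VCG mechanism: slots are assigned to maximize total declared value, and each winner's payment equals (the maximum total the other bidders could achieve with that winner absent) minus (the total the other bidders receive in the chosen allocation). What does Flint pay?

Flint pays $1.

Efficient allocation: Quanta→Slot 1 ($131), Delta→Slot 5 ($145), Flint→Slot 2 ($72); total welfare W = $348.
Flint receives Slot 2 at value $72, so the others get W − 72 = $276.
Without Flint: best allocation of the remaining 2 bidders over all 3 slots is Quanta→Slot 2 ($132), Delta→Slot 5 ($145), total $277.
VCG payment = (others' best without Flint) − (others' welfare with Flint) = 277 − 276 = $1.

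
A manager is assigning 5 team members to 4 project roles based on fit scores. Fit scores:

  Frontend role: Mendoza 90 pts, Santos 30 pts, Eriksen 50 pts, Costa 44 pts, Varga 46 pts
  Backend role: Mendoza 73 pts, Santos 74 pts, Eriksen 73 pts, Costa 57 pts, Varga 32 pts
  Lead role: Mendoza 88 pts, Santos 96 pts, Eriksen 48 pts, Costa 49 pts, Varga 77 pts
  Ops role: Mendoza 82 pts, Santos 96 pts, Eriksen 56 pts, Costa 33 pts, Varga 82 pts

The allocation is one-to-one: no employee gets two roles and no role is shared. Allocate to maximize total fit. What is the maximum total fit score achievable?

Max total: 341 pts

This is the linear assignment problem.
Optimal: Mendoza→Frontend role (90 pts), Eriksen→Backend role (73 pts), Santos→Lead role (96 pts), Varga→Ops role (82 pts) — total 90+73+96+82 = 341 pts.
Row-greedy (each employee in turn takes its best remaining role) gives 292 pts, worse by 49.
No other one-to-one assignment exceeds 341 pts.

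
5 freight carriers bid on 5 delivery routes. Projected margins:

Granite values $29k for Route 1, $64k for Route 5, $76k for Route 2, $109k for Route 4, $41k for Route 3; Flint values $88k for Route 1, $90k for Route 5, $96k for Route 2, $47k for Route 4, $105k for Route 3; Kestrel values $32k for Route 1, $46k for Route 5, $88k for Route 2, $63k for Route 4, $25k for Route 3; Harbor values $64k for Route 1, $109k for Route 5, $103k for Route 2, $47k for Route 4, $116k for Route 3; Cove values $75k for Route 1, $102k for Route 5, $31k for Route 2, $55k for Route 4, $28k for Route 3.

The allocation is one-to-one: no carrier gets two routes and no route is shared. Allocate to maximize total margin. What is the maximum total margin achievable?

Maximum total: $503k

This is the linear assignment problem.
Optimal: Granite→Route 4 ($109k), Flint→Route 1 ($88k), Kestrel→Route 2 ($88k), Harbor→Route 3 ($116k), Cove→Route 5 ($102k) — total 109+88+88+116+102 = $503k.
Column-greedy (each route in turn goes to its best remaining carrier) gives $422k, worse by 81.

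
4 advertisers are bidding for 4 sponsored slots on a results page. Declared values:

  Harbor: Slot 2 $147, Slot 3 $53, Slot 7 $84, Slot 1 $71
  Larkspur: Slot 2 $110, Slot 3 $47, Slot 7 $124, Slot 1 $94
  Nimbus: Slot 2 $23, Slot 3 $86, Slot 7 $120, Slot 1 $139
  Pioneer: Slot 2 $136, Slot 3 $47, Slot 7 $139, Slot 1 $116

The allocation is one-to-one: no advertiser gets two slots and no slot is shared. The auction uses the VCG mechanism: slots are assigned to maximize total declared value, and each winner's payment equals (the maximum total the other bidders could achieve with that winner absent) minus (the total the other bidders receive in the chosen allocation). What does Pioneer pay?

Efficient allocation: Harbor→Slot 2 ($147), Larkspur→Slot 7 ($124), Nimbus→Slot 3 ($86), Pioneer→Slot 1 ($116); total welfare W = $473.
Pioneer receives Slot 1 at value $116, so the others get W − 116 = $357.
Without Pioneer: best allocation of the remaining 3 bidders over all 4 slots is Harbor→Slot 2 ($147), Larkspur→Slot 7 ($124), Nimbus→Slot 1 ($139), total $410.
VCG payment = (others' best without Pioneer) − (others' welfare with Pioneer) = 410 − 357 = $53.

Pioneer pays $53.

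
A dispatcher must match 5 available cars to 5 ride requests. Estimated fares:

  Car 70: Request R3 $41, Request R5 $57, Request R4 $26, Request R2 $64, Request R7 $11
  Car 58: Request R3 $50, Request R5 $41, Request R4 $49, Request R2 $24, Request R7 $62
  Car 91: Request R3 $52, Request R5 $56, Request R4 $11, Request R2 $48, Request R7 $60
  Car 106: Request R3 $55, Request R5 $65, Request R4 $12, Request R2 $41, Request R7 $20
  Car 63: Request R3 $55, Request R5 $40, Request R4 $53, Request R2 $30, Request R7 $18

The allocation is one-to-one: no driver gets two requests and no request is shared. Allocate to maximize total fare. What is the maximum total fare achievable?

Optimal: Car 70→Request R2 ($64), Car 58→Request R7 ($62), Car 91→Request R3 ($52), Car 106→Request R5 ($65), Car 63→Request R4 ($53) — total 64+62+52+65+53 = $296.
Column-greedy (each request in turn goes to its best remaining driver) gives $275, worse by 21.
Next-best assignment: Car 70→Request R2, Car 58→Request R4, Car 91→Request R7, Car 106→Request R5, Car 63→Request R3 = $293.

Max total: $296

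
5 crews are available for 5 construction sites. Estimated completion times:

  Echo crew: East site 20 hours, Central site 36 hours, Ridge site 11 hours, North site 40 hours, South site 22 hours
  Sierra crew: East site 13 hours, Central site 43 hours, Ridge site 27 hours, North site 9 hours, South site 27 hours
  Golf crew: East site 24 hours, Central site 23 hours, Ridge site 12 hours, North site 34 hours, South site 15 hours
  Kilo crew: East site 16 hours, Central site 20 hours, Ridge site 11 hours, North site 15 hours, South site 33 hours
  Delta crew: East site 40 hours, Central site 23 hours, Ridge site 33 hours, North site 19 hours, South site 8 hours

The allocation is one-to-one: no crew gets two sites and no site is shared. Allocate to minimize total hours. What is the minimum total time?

Optimal: Echo crew→Ridge site (11 hours), Sierra crew→North site (9 hours), Golf crew→Central site (23 hours), Kilo crew→East site (16 hours), Delta crew→South site (8 hours) — total 11+9+23+16+8 = 67 hours.
Row-greedy (each crew in turn takes its cheapest remaining site) gives 74 hours, worse by 7.

Min total: 67 hours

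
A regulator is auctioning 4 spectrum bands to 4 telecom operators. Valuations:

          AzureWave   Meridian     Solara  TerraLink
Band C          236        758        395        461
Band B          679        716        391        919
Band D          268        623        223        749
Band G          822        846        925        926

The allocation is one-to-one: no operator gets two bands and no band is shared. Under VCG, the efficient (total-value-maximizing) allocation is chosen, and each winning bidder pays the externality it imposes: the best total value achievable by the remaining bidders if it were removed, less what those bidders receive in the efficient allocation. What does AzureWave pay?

Efficient allocation: AzureWave→Band B ($679M), Meridian→Band C ($758M), Solara→Band G ($925M), TerraLink→Band D ($749M); total welfare W = $3111M.
AzureWave receives Band B at value $679M, so the others get W − 679 = $2432M.
Without AzureWave: best allocation of the remaining 3 bidders over all 4 bands is Meridian→Band C ($758M), Solara→Band G ($925M), TerraLink→Band B ($919M), total $2602M.
VCG payment = (others' best without AzureWave) − (others' welfare with AzureWave) = 2602 − 2432 = $170M.

AzureWave pays $170M.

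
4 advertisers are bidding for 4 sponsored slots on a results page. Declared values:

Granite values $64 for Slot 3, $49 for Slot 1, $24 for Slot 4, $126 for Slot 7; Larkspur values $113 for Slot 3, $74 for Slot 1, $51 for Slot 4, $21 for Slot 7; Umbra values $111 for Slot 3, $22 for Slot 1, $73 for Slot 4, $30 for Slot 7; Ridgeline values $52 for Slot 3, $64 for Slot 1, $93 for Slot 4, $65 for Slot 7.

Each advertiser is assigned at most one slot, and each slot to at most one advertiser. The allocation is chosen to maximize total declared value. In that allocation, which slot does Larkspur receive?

Optimal: Granite→Slot 7 ($126), Larkspur→Slot 1 ($74), Umbra→Slot 3 ($111), Ridgeline→Slot 4 ($93) — total 126+74+111+93 = $404.
Row-greedy (each advertiser in turn takes its best remaining slot) gives $376, worse by 28.
Next-best assignment: Granite→Slot 7, Larkspur→Slot 3, Umbra→Slot 4, Ridgeline→Slot 1 = $376.
Swapping Larkspur↔Granite (Larkspur→Slot 7 $21, Granite→Slot 1 $49) loses 130.
Larkspur's own top slot is Slot 3 ($113), but forcing Larkspur→Slot 3 and reassigning the rest optimally gives only $376 — worse by 28.

Larkspur receives Slot 1.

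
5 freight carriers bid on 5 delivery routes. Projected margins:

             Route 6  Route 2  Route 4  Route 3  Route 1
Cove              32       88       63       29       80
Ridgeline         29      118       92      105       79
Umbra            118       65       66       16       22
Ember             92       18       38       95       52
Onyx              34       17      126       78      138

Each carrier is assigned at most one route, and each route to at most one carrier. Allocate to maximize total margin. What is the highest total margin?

Optimal: Cove→Route 1 ($80k), Ridgeline→Route 2 ($118k), Umbra→Route 6 ($118k), Ember→Route 3 ($95k), Onyx→Route 4 ($126k) — total 80+118+118+95+126 = $537k.
Row-greedy (each carrier in turn takes its best remaining route) gives $489k, worse by 48.
Next-best assignment: Cove→Route 4, Ridgeline→Route 2, Umbra→Route 6, Ember→Route 3, Onyx→Route 1 = $532k.
Swapping Onyx↔Umbra (Onyx→Route 6 $34k, Umbra→Route 4 $66k) loses 144.
Checked against all permutations: $537k is optimal.

Max total: $537k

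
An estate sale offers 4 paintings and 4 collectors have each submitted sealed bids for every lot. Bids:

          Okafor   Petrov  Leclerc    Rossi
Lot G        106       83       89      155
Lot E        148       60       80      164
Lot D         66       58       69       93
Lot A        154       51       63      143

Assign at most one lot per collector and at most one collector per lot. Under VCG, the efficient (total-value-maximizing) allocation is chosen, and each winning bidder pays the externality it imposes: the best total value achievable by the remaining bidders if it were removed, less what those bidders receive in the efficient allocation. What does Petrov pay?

Efficient allocation: Okafor→Lot A ($154), Petrov→Lot G ($83), Leclerc→Lot D ($69), Rossi→Lot E ($164); total welfare W = $470.
Petrov receives Lot G at value $83, so the others get W − 83 = $387.
Without Petrov: best allocation of the remaining 3 bidders over all 4 lots is Okafor→Lot A ($154), Leclerc→Lot G ($89), Rossi→Lot E ($164), total $407.
VCG payment = (others' best without Petrov) − (others' welfare with Petrov) = 407 − 387 = $20.

Petrov pays $20.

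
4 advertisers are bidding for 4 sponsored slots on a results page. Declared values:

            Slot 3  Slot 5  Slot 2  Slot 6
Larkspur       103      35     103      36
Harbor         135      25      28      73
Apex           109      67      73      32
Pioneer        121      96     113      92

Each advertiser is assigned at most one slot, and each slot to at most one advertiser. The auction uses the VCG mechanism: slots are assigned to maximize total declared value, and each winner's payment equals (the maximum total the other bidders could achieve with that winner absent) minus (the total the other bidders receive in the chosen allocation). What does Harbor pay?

Efficient allocation: Larkspur→Slot 2 ($103), Harbor→Slot 3 ($135), Apex→Slot 5 ($67), Pioneer→Slot 6 ($92); total welfare W = $397.
Harbor receives Slot 3 at value $135, so the others get W − 135 = $262.
Without Harbor: best allocation of the remaining 3 bidders over all 4 slots is Larkspur→Slot 2 ($103), Apex→Slot 3 ($109), Pioneer→Slot 5 ($96), total $308.
VCG payment = (others' best without Harbor) − (others' welfare with Harbor) = 308 − 262 = $46.

Harbor pays $46.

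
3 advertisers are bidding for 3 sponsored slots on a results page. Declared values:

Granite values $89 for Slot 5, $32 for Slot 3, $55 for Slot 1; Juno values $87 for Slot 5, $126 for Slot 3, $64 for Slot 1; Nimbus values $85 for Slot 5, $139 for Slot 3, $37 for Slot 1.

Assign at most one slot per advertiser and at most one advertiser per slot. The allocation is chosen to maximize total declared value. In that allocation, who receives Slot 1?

Optimal: Granite→Slot 5 ($89), Juno→Slot 1 ($64), Nimbus→Slot 3 ($139) — total 89+64+139 = $292.
Row-greedy (each advertiser in turn takes its best remaining slot) gives $252, worse by 40.
Checked against all permutations: $292 is optimal.
Juno's own top slot is Slot 3 ($126), but forcing Juno→Slot 3 and reassigning the rest optimally gives only $266 — worse by 26.

Juno receives Slot 1.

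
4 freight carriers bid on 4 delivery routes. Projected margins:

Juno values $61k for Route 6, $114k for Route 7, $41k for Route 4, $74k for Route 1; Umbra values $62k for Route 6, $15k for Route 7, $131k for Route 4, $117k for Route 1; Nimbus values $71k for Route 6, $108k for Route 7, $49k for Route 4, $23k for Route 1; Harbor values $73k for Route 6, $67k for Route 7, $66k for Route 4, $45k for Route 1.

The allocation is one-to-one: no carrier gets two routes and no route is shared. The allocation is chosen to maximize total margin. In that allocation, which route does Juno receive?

Optimal: Juno→Route 1 ($74k), Umbra→Route 4 ($131k), Nimbus→Route 7 ($108k), Harbor→Route 6 ($73k) — total 74+131+108+73 = $386k.
Column-greedy (each route in turn goes to its best remaining carrier) gives $341k, worse by 45.
Swapping Juno↔Harbor (Juno→Route 6 $61k, Harbor→Route 1 $45k) loses 41.
Juno's own top route is Route 7 ($114k), but forcing Juno→Route 7 and reassigning the rest optimally gives only $368k — worse by 18.

Juno receives Route 1.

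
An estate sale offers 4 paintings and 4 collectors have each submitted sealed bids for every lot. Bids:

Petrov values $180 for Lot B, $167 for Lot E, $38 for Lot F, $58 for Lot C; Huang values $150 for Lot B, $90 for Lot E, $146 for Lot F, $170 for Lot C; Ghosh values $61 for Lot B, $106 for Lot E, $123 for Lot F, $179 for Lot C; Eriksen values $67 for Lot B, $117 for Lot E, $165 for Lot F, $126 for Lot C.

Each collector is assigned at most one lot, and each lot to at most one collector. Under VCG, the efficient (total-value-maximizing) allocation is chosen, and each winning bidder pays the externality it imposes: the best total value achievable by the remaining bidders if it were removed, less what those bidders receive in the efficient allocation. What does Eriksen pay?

Efficient allocation: Petrov→Lot E ($167), Huang→Lot B ($150), Ghosh→Lot C ($179), Eriksen→Lot F ($165); total welfare W = $661.
Eriksen receives Lot F at value $165, so the others get W − 165 = $496.
Without Eriksen: best allocation of the remaining 3 bidders over all 4 lots is Petrov→Lot B ($180), Huang→Lot F ($146), Ghosh→Lot C ($179), total $505.
VCG payment = (others' best without Eriksen) − (others' welfare with Eriksen) = 505 − 496 = $9.

Eriksen pays $9.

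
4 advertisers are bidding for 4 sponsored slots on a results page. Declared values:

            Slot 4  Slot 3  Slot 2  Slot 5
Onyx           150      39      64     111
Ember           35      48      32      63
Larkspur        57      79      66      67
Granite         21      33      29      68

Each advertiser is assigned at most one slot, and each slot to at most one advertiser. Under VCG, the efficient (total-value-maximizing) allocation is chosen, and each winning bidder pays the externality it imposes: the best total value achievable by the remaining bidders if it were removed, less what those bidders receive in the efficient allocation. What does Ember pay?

Ember pays $13.

Efficient allocation: Onyx→Slot 4 ($150), Ember→Slot 3 ($48), Larkspur→Slot 2 ($66), Granite→Slot 5 ($68); total welfare W = $332.
Ember receives Slot 3 at value $48, so the others get W − 48 = $284.
Without Ember: best allocation of the remaining 3 bidders over all 4 slots is Onyx→Slot 4 ($150), Larkspur→Slot 3 ($79), Granite→Slot 5 ($68), total $297.
VCG payment = (others' best without Ember) − (others' welfare with Ember) = 297 − 284 = $13.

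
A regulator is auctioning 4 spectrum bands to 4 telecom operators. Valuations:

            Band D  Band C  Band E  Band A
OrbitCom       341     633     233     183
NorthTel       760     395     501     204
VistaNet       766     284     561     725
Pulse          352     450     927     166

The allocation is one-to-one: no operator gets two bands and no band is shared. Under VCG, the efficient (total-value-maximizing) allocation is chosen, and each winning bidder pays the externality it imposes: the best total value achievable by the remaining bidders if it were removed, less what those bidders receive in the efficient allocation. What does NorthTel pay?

NorthTel pays $41M.

Efficient allocation: OrbitCom→Band C ($633M), NorthTel→Band D ($760M), VistaNet→Band A ($725M), Pulse→Band E ($927M); total welfare W = $3045M.
NorthTel receives Band D at value $760M, so the others get W − 760 = $2285M.
Without NorthTel: best allocation of the remaining 3 bidders over all 4 bands is OrbitCom→Band C ($633M), VistaNet→Band D ($766M), Pulse→Band E ($927M), total $2326M.
VCG payment = (others' best without NorthTel) − (others' welfare with NorthTel) = 2326 − 2285 = $41M.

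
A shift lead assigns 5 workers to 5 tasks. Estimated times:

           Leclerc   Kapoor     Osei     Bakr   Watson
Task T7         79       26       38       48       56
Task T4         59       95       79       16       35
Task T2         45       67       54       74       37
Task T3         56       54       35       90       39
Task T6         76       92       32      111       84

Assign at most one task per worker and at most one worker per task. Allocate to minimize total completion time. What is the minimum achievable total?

Min total: 158 min

Optimal: Leclerc→Task T2 (45 min), Kapoor→Task T7 (26 min), Osei→Task T6 (32 min), Bakr→Task T4 (16 min), Watson→Task T3 (39 min) — total 45+26+32+16+39 = 158 min.
Min-entry greedy (repeatedly take the single cheapest remaining cell) gives 167 min, worse by 9.
Swapping Kapoor↔Osei (Kapoor→Task T6 92 min, Osei→Task T7 38 min) adds 72.
Every other assignment is strictly worse.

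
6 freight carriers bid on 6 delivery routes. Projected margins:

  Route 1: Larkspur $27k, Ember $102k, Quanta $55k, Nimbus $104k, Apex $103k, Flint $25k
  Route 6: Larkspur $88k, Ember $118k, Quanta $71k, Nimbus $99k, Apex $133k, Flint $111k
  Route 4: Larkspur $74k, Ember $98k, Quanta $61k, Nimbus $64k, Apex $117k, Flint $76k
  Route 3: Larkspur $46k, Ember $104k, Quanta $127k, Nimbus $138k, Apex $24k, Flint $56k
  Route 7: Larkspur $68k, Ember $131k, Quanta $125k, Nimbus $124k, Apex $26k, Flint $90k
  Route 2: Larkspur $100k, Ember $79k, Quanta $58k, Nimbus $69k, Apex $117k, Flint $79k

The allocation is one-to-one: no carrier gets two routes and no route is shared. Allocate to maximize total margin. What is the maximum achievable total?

Optimal: Larkspur→Route 2 ($100k), Ember→Route 1 ($102k), Quanta→Route 7 ($125k), Nimbus→Route 3 ($138k), Apex→Route 4 ($117k), Flint→Route 6 ($111k) — total 100+102+125+138+117+111 = $693k.

Max total: $693k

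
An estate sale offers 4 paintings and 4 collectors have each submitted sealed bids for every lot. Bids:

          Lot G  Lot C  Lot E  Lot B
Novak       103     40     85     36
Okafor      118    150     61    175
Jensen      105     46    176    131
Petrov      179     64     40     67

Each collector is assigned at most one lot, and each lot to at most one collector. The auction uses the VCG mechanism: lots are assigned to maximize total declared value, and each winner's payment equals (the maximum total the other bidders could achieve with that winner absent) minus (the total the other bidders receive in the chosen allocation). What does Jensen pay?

Efficient allocation: Novak→Lot C ($40), Okafor→Lot B ($175), Jensen→Lot E ($176), Petrov→Lot G ($179); total welfare W = $570.
Jensen receives Lot E at value $176, so the others get W − 176 = $394.
Without Jensen: best allocation of the remaining 3 bidders over all 4 lots is Novak→Lot E ($85), Okafor→Lot B ($175), Petrov→Lot G ($179), total $439.
VCG payment = (others' best without Jensen) − (others' welfare with Jensen) = 439 − 394 = $45.

Jensen pays $45.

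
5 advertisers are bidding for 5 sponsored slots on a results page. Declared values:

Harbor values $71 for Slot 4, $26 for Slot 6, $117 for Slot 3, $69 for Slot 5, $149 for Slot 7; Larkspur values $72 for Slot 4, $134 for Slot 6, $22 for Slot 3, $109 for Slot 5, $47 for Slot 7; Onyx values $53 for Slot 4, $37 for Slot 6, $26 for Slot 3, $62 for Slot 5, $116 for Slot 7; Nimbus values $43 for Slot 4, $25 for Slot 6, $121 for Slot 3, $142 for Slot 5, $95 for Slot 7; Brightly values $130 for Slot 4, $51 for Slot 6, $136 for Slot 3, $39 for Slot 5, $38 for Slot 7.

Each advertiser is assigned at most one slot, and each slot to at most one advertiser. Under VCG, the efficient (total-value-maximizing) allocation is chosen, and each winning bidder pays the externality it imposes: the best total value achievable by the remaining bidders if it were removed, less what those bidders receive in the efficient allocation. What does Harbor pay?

Efficient allocation: Harbor→Slot 3 ($117), Larkspur→Slot 6 ($134), Onyx→Slot 7 ($116), Nimbus→Slot 5 ($142), Brightly→Slot 4 ($130); total welfare W = $639.
Harbor receives Slot 3 at value $117, so the others get W − 117 = $522.
Without Harbor: best allocation of the remaining 4 bidders over all 5 slots is Larkspur→Slot 6 ($134), Onyx→Slot 7 ($116), Nimbus→Slot 5 ($142), Brightly→Slot 3 ($136), total $528.
VCG payment = (others' best without Harbor) − (others' welfare with Harbor) = 528 − 522 = $6.

Harbor pays $6.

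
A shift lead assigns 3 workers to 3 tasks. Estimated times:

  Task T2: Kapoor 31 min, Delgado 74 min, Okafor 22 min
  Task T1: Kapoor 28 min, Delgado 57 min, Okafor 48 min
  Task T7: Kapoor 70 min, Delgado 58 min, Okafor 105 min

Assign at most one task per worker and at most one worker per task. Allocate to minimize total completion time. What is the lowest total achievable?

Min total: 108 min

Optimal: Kapoor→Task T1 (28 min), Delgado→Task T7 (58 min), Okafor→Task T2 (22 min) — total 28+58+22 = 108 min.
Next-best assignment: Kapoor→Task T2, Delgado→Task T7, Okafor→Task T1 = 137 min.
Checked against all permutations: 108 min is optimal.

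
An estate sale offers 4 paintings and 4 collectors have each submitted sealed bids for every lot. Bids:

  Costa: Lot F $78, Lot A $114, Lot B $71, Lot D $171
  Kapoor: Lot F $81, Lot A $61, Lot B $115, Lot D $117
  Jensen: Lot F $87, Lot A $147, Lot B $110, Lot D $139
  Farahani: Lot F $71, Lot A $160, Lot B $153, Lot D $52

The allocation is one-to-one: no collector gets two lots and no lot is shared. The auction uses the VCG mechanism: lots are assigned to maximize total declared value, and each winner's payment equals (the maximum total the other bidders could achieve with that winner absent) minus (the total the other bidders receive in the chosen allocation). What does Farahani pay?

Farahani pays $34.

Efficient allocation: Costa→Lot D ($171), Kapoor→Lot F ($81), Jensen→Lot A ($147), Farahani→Lot B ($153); total welfare W = $552.
Farahani receives Lot B at value $153, so the others get W − 153 = $399.
Without Farahani: best allocation of the remaining 3 bidders over all 4 lots is Costa→Lot D ($171), Kapoor→Lot B ($115), Jensen→Lot A ($147), total $433.
VCG payment = (others' best without Farahani) − (others' welfare with Farahani) = 433 − 399 = $34.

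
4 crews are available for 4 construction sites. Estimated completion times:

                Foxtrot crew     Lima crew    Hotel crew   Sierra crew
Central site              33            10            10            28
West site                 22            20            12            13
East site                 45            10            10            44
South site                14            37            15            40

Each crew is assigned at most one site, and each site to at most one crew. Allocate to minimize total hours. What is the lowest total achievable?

Minimum total: 47 hours

This is a one-to-one assignment (minimum-cost bipartite matching).
Optimal: Foxtrot crew→South site (14 hours), Lima crew→Central site (10 hours), Hotel crew→East site (10 hours), Sierra crew→West site (13 hours) — total 14+10+10+13 = 47 hours.
Column-greedy (each site in turn goes to its cheapest remaining crew) gives 80 hours, worse by 33.
No other one-to-one assignment undercuts 47 hours.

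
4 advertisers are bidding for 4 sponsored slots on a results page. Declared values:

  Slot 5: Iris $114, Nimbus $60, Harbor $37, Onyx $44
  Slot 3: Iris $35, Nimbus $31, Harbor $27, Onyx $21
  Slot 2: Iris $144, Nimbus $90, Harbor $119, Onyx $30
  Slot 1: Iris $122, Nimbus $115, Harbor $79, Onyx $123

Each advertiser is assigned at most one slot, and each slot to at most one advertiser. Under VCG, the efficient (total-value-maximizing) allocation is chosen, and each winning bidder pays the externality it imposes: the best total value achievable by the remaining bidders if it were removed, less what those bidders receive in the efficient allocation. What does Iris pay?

Iris pays $29.

Efficient allocation: Iris→Slot 5 ($114), Nimbus→Slot 3 ($31), Harbor→Slot 2 ($119), Onyx→Slot 1 ($123); total welfare W = $387.
Iris receives Slot 5 at value $114, so the others get W − 114 = $273.
Without Iris: best allocation of the remaining 3 bidders over all 4 slots is Nimbus→Slot 5 ($60), Harbor→Slot 2 ($119), Onyx→Slot 1 ($123), total $302.
VCG payment = (others' best without Iris) − (others' welfare with Iris) = 302 − 273 = $29.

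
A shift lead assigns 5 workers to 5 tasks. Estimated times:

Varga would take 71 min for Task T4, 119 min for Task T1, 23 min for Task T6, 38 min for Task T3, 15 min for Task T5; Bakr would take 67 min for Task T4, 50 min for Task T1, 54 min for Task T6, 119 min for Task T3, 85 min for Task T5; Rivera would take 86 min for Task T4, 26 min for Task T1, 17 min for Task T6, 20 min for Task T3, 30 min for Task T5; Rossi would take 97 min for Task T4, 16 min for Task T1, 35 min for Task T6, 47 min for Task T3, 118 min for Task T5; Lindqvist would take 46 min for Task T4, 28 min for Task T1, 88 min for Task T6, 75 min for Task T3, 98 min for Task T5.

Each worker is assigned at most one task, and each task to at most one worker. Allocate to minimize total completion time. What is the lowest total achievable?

Treat this as an assignment problem: match each worker to one task.
Optimal: Varga→Task T5 (15 min), Bakr→Task T6 (54 min), Rivera→Task T3 (20 min), Rossi→Task T1 (16 min), Lindqvist→Task T4 (46 min) — total 15+54+20+16+46 = 151 min.
Column-greedy (each task in turn goes to its cheapest remaining worker) gives 202 min, worse by 51.
Next-best assignment: Varga→Task T5, Bakr→Task T4, Rivera→Task T3, Rossi→Task T6, Lindqvist→Task T1 = 165 min.
Swapping Lindqvist↔Bakr (Lindqvist→Task T6 88 min, Bakr→Task T4 67 min) adds 55.
No other one-to-one assignment undercuts 151 min.

Min total: 151 min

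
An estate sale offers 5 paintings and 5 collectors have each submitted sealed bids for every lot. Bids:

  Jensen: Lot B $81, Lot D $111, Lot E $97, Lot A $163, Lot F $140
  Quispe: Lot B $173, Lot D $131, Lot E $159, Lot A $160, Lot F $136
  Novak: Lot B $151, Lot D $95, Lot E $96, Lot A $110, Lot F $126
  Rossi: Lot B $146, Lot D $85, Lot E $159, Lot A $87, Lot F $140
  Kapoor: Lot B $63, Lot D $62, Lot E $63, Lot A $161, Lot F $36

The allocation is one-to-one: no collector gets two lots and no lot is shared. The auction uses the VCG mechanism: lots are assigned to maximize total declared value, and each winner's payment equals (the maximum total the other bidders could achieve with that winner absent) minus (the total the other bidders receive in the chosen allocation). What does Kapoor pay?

Kapoor pays $40.

Efficient allocation: Jensen→Lot F ($140), Quispe→Lot D ($131), Novak→Lot B ($151), Rossi→Lot E ($159), Kapoor→Lot A ($161); total welfare W = $742.
Kapoor receives Lot A at value $161, so the others get W − 161 = $581.
Without Kapoor: best allocation of the remaining 4 bidders over all 5 lots is Jensen→Lot A ($163), Quispe→Lot B ($173), Novak→Lot F ($126), Rossi→Lot E ($159), total $621.
VCG payment = (others' best without Kapoor) − (others' welfare with Kapoor) = 621 − 581 = $40.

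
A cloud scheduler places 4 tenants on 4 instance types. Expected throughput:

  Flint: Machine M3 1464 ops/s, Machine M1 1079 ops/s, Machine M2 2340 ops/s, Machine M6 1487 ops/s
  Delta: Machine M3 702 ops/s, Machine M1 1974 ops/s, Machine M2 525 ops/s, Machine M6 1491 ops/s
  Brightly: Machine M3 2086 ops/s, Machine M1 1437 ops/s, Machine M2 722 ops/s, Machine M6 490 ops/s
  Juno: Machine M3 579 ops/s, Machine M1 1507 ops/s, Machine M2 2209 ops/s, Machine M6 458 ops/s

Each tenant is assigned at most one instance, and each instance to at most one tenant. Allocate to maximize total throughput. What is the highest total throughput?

Maximum total: 7756 ops/s

Treat this as an assignment problem: match each tenant to one instance.
Optimal: Flint→Machine M6 (1487 ops/s), Delta→Machine M1 (1974 ops/s), Brightly→Machine M3 (2086 ops/s), Juno→Machine M2 (2209 ops/s) — total 1487+1974+2086+2209 = 7756 ops/s.
Row-greedy (each tenant in turn takes its best remaining instance) gives 6858 ops/s, worse by 898.
Next-best assignment: Flint→Machine M2, Delta→Machine M6, Brightly→Machine M3, Juno→Machine M1 = 7424 ops/s.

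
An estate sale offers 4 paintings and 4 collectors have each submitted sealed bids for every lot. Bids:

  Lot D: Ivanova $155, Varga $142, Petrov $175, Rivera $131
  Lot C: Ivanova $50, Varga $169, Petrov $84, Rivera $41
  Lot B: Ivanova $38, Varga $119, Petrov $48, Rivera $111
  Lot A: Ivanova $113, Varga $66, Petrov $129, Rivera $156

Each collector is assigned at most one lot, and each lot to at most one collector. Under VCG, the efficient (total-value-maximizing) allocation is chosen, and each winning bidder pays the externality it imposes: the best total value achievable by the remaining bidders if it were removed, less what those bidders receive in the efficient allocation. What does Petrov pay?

Efficient allocation: Ivanova→Lot A ($113), Varga→Lot C ($169), Petrov→Lot D ($175), Rivera→Lot B ($111); total welfare W = $568.
Petrov receives Lot D at value $175, so the others get W − 175 = $393.
Without Petrov: best allocation of the remaining 3 bidders over all 4 lots is Ivanova→Lot D ($155), Varga→Lot C ($169), Rivera→Lot A ($156), total $480.
VCG payment = (others' best without Petrov) − (others' welfare with Petrov) = 480 − 393 = $87.

Petrov pays $87.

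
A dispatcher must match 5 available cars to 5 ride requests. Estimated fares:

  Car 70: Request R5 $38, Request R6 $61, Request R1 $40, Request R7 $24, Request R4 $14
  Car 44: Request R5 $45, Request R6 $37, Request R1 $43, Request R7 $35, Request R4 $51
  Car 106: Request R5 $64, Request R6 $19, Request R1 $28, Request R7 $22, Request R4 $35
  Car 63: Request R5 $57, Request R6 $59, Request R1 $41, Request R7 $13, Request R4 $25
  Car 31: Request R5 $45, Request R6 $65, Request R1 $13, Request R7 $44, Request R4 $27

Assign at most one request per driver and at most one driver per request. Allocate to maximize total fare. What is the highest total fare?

Optimal: Car 70→Request R6 ($61), Car 44→Request R4 ($51), Car 106→Request R5 ($64), Car 63→Request R1 ($41), Car 31→Request R7 ($44) — total 61+51+64+41+44 = $261.
Column-greedy (each request in turn goes to its best remaining driver) gives $221, worse by 40.
Swapping Car 31↔Car 70 (Car 31→Request R6 $65, Car 70→Request R7 $24) loses 16.

Maximum total: $261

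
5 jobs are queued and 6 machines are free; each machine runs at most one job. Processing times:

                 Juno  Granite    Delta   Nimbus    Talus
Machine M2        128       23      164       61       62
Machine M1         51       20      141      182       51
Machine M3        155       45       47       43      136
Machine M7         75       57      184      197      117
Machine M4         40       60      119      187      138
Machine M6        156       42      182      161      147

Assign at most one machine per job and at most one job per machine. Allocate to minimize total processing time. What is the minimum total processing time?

Optimal: Juno→Machine M4 (40 min), Granite→Machine M6 (42 min), Delta→Machine M3 (47 min), Nimbus→Machine M2 (61 min), Talus→Machine M1 (51 min) — total 40+42+47+61+51 = 241 min.
Column-greedy (each machine in turn goes to its cheapest remaining job) gives 353 min, worse by 112.
Every other assignment is strictly worse.

Min total: 241 min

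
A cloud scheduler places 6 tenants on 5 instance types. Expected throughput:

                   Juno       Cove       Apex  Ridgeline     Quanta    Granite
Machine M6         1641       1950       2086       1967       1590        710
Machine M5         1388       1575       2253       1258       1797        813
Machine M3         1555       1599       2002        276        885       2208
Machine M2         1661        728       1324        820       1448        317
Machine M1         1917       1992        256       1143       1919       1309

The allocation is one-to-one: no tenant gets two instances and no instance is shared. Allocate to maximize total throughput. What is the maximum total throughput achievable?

Optimal: Ridgeline→Machine M6 (1967 ops/s), Apex→Machine M5 (2253 ops/s), Granite→Machine M3 (2208 ops/s), Juno→Machine M2 (1661 ops/s), Cove→Machine M1 (1992 ops/s) — total 1967+2253+2208+1661+1992 = 10081 ops/s.
Next-best assignment: Ridgeline→Machine M6, Apex→Machine M5, Granite→Machine M3, Juno→Machine M2, Quanta→Machine M1 = 10008 ops/s.
Swapping Granite↔Ridgeline (Granite→Machine M6 710 ops/s, Ridgeline→Machine M3 276 ops/s) loses 3189.

Max total: 10081 ops/s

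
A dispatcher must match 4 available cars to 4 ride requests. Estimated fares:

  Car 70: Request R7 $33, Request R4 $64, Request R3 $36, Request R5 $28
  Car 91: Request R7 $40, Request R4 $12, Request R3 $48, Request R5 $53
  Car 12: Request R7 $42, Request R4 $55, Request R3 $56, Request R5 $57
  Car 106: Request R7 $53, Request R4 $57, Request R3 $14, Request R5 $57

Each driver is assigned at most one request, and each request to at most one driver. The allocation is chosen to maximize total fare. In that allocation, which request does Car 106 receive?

Optimal: Car 70→Request R4 ($64), Car 91→Request R5 ($53), Car 12→Request R3 ($56), Car 106→Request R7 ($53) — total 64+53+56+53 = $226.
Max-entry greedy (repeatedly take the single best remaining cell) gives $222, worse by 4.
Next-best assignment: Car 70→Request R4, Car 91→Request R3, Car 12→Request R5, Car 106→Request R7 = $222.
Car 106's own top request is Request R4 ($57), but forcing Car 106→Request R4 and reassigning the rest optimally gives only $199 — worse by 27.

Car 106 receives Request R7.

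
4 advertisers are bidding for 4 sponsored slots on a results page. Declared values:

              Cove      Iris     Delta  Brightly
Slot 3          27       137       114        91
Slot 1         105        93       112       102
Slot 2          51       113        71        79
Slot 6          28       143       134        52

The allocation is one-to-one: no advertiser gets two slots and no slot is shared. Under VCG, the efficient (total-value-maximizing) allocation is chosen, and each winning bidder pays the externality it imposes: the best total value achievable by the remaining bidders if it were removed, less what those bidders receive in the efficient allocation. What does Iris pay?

Efficient allocation: Cove→Slot 1 ($105), Iris→Slot 3 ($137), Delta→Slot 6 ($134), Brightly→Slot 2 ($79); total welfare W = $455.
Iris receives Slot 3 at value $137, so the others get W − 137 = $318.
Without Iris: best allocation of the remaining 3 bidders over all 4 slots is Cove→Slot 1 ($105), Delta→Slot 6 ($134), Brightly→Slot 3 ($91), total $330.
VCG payment = (others' best without Iris) − (others' welfare with Iris) = 330 − 318 = $12.

Iris pays $12.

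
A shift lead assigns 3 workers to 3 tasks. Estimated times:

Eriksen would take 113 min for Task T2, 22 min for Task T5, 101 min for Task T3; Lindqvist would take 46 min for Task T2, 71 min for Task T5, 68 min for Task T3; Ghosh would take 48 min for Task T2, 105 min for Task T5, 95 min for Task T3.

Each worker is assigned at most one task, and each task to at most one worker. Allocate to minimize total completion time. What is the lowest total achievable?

Minimum total: 138 min

Optimal: Eriksen→Task T5 (22 min), Lindqvist→Task T3 (68 min), Ghosh→Task T2 (48 min) — total 22+68+48 = 138 min.
Column-greedy (each task in turn goes to its cheapest remaining worker) gives 163 min, worse by 25.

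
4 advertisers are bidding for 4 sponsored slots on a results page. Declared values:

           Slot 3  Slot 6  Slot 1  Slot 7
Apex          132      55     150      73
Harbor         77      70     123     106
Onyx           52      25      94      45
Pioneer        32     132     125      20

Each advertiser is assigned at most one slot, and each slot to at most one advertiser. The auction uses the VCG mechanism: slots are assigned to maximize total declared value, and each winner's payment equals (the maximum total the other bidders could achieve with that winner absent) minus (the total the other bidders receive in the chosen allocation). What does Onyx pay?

Onyx pays $18.

Efficient allocation: Apex→Slot 3 ($132), Harbor→Slot 7 ($106), Onyx→Slot 1 ($94), Pioneer→Slot 6 ($132); total welfare W = $464.
Onyx receives Slot 1 at value $94, so the others get W − 94 = $370.
Without Onyx: best allocation of the remaining 3 bidders over all 4 slots is Apex→Slot 1 ($150), Harbor→Slot 7 ($106), Pioneer→Slot 6 ($132), total $388.
VCG payment = (others' best without Onyx) − (others' welfare with Onyx) = 388 − 370 = $18.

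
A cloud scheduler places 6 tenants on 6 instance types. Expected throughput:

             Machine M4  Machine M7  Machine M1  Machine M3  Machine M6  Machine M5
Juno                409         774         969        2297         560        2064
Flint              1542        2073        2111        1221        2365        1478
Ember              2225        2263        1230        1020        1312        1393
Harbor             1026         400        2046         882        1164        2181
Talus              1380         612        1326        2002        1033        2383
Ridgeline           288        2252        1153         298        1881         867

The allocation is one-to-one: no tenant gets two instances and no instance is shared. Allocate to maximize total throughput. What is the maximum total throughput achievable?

Maximum total: 13568 ops/s

This is the linear assignment problem.
Optimal: Juno→Machine M3 (2297 ops/s), Flint→Machine M6 (2365 ops/s), Ember→Machine M4 (2225 ops/s), Harbor→Machine M1 (2046 ops/s), Talus→Machine M5 (2383 ops/s), Ridgeline→Machine M7 (2252 ops/s) — total 2297+2365+2225+2046+2383+2252 = 13568 ops/s.
Column-greedy (each instance in turn goes to its best remaining tenant) gives 12432 ops/s, worse by 1136.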